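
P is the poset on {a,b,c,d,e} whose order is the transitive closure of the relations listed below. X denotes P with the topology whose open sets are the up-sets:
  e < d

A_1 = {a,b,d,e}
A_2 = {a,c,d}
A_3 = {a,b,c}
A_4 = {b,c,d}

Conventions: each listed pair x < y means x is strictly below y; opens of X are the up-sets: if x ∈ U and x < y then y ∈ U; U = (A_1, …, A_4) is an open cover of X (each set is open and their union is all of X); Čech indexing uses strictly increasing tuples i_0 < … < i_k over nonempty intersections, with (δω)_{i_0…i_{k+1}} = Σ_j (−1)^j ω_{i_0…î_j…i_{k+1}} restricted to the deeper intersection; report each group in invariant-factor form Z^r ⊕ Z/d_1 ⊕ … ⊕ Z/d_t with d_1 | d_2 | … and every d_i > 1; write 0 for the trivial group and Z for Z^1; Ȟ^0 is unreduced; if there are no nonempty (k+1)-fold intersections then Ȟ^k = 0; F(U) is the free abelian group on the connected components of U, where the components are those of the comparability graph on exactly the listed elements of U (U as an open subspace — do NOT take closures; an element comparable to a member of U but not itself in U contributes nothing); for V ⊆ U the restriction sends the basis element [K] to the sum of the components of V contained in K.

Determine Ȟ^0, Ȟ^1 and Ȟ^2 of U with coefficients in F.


nerve of the cover:
  A12={a,d} A13={a,b} A14={b,d} A23={a,c} A24={c,d} A34={b,c}
  A123={a} A124={d} A134={b} A234={c}
components per intersection:
  A1: {a} {b} {d,e}
  A2: {a} {c} {d}
  A3: {a} {b} {c}
  A4: {b} {c} {d}
  A12: {a} {d}
  A13: {a} {b}
  A14: {b} {d}
  A23: {a} {c}
  A24: {c} {d}
  A34: {b} {c}
  A123: {a}
  A124: {d}
  A134: {b}
  A234: {c}
C dims 12,12,4; δ0: rk 8, SNF 1^8; δ1: rk 4, SNF 1^4
Ȟ^0 = (12 − 8) − 0 = 4, so Ȟ^0 ≅ Z^4
Ȟ^1 = (12 − 4) − 8 = 0, so Ȟ^1 ≅ 0
Ȟ^2 = (4 − 0) − 4 = 0, so Ȟ^2 ≅ 0

Ȟ^0 ≅ Z^4, Ȟ^1 ≅ 0, Ȟ^2 ≅ 0


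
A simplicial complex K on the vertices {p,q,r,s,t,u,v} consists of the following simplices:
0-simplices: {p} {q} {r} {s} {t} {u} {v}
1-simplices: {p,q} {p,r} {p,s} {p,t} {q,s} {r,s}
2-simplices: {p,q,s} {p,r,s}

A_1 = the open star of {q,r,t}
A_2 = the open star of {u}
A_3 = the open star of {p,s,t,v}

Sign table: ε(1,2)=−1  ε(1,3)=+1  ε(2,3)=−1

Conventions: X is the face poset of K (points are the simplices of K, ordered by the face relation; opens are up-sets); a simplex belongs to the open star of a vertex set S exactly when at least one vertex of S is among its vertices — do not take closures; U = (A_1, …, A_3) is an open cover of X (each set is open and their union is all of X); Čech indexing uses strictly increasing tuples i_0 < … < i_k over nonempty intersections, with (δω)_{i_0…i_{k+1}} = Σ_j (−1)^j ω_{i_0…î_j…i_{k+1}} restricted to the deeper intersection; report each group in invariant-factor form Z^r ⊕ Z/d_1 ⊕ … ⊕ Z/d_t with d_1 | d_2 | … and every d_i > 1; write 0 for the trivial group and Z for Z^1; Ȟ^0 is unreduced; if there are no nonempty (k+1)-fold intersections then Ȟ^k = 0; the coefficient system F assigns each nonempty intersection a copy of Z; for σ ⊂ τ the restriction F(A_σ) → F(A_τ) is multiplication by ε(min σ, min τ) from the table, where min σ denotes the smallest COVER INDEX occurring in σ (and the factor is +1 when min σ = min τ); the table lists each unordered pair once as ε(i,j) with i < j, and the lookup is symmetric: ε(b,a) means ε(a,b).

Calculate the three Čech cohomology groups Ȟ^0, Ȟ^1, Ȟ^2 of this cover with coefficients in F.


cover nerve:
  A1={{q},{r},{t},{p,q},{p,r},{p,t},{q,s},{r,s},{p,q,s},{p,r,s}} A2={{u}} A3={{p},{s},{t},{v},{p,q},{p,r},{p,s},{p,t},{q,s},{r,s},{p,q,s},{p,r,s}}
  A13={{t},{p,q},{p,r},{p,t},{q,s},{r,s},{p,q,s},{p,r,s}}
C dims 3,1; δ0: rk 1, SNF 1^1
Ȟ^0: (3−1)−0=2 ⇒ Z^2
Ȟ^1: (1−0)−1=0 ⇒ 0
Ȟ^2: (0−0)−0=0 ⇒ 0

Ȟ^0 ≅ Z^2,  Ȟ^1 ≅ 0,  Ȟ^2 ≅ 0


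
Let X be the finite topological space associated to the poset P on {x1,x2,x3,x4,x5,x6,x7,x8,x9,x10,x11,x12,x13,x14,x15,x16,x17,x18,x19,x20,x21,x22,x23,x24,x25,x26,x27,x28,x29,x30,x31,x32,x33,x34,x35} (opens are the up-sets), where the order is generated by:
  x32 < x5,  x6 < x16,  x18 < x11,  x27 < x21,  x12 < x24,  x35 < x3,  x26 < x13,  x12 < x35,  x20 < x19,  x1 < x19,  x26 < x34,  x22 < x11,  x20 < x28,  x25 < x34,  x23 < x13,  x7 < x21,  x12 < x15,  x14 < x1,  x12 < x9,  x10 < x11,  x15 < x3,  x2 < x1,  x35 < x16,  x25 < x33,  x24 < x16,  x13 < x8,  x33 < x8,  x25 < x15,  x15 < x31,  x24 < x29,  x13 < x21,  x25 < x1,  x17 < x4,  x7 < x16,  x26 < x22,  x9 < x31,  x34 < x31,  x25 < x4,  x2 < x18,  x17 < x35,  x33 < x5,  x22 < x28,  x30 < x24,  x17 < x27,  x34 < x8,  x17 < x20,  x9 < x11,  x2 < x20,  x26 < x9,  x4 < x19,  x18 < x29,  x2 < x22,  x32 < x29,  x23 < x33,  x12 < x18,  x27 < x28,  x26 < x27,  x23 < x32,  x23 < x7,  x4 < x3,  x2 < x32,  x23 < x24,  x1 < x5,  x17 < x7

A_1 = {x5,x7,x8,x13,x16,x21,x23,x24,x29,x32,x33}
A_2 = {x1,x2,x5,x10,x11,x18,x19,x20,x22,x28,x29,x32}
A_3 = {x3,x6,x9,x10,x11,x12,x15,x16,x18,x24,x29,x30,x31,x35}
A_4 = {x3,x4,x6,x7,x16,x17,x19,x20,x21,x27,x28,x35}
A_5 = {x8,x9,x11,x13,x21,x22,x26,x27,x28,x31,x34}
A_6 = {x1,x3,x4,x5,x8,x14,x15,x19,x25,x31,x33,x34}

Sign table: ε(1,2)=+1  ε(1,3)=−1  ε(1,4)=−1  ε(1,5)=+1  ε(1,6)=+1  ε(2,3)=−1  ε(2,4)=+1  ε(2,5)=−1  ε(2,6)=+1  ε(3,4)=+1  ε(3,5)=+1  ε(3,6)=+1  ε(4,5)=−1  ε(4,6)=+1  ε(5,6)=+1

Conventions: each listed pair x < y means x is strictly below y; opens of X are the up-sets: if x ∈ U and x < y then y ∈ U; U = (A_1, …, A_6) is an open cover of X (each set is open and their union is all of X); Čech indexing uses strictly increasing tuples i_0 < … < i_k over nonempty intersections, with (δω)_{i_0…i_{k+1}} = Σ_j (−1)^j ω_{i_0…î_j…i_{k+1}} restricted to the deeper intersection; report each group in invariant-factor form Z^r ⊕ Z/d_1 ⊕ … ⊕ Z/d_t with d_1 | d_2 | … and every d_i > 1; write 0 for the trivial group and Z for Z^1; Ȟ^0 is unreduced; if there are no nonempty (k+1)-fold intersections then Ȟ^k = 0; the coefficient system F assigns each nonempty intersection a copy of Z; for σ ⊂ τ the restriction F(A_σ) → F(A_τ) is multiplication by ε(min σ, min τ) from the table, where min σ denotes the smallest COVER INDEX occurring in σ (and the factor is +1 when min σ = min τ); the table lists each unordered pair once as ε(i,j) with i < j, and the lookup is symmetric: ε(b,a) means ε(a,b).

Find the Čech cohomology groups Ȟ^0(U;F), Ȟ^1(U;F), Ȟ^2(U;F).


nerve simplices:
  A12={x5,x29,x32} A13={x16,x24,x29} A14={x7,x16,x21} A15={x8,x13,x21} A16={x5,x8,x33} A23={x10,x11,x18,x29} A24={x19,x20,x28} A25={x11,x22,x28} A26={x1,x5,x19} A34={x3,x6,x16,x35} A35={x9,x11,x31} A36={x3,x15,x31} A45={x21,x27,x28} A46={x3,x4,x19} A56={x8,x31,x34}
  A123={x29} A126={x5} A134={x16} A145={x21} A156={x8} A235={x11} A245={x28} A246={x19} A346={x3} A356={x31}
C dims 6,15,10; δ0: rk 6, SNF 1^5·2; δ1: rk 9, SNF 1^9
degree 0: 6−6−0 = 0 → Ȟ^0 ≅ 0
degree 1: 15−9−6 = 0 plus torsion [2] → Ȟ^1 ≅ Z/2
degree 2: 10−0−9 = 1 → Ȟ^2 ≅ Z

Ȟ^0(U;F) ≅ 0; Ȟ^1(U;F) ≅ Z/2; Ȟ^2(U;F) ≅ Z


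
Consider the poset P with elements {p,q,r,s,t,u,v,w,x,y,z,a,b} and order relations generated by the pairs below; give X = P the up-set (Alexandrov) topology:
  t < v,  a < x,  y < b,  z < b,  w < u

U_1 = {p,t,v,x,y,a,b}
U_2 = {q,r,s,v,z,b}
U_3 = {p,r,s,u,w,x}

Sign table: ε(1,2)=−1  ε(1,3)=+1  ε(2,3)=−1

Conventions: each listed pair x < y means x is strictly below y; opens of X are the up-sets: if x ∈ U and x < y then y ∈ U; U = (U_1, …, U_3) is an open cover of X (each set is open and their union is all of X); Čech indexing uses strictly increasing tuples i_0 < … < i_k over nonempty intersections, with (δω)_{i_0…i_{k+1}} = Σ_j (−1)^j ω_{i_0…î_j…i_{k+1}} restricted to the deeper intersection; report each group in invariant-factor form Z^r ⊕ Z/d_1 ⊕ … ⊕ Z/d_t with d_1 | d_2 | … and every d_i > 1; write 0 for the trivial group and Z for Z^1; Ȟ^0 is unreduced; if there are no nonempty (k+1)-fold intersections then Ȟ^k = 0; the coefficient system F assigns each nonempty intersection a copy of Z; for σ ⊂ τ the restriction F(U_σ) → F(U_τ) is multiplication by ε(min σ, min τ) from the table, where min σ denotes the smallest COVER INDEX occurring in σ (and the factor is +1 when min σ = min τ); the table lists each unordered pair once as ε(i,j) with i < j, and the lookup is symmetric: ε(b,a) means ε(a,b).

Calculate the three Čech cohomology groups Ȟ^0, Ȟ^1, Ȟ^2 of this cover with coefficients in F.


cover nerve:
  U12={v,b} U13={p,x} U23={r,s}
C dims 3,3; δ0: rk 2, SNF 1^2
Ȟ^0: (3−2)−0=1 ⇒ Z
Ȟ^1: (3−0)−2=1 ⇒ Z
Ȟ^2: (0−0)−0=0 ⇒ 0

Ȟ^0 ≅ Z, Ȟ^1 ≅ Z, Ȟ^2 ≅ 0


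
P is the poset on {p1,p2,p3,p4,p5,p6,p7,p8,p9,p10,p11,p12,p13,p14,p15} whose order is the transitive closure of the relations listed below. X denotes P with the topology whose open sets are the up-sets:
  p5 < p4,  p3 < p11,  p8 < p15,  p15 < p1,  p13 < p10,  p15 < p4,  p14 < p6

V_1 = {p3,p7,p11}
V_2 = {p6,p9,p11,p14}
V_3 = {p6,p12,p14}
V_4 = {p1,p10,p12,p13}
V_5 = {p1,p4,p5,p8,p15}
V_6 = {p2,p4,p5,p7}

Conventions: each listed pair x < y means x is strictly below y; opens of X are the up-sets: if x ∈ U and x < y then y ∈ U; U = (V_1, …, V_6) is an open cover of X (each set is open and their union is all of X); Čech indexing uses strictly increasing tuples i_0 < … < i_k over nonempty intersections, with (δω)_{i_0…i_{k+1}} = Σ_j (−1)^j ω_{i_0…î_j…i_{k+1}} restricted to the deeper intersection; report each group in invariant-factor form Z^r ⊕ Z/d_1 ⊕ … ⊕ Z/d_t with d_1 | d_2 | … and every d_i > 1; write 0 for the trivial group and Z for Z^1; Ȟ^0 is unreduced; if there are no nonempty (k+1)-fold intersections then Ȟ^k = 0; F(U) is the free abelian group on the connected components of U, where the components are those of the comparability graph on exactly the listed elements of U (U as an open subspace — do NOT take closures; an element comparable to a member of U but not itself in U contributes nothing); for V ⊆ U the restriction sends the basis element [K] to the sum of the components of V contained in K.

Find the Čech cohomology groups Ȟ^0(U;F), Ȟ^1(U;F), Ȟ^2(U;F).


Ȟ^0(U;F) ≅ Z^8,  Ȟ^1(U;F) ≅ 0,  Ȟ^2(U;F) ≅ 0

cover nerve:
  V12={p11} V16={p7} V23={p6,p14} V34={p12} V45={p1} V56={p4,p5}
components per intersection:
  V1: {p3,p11} {p7}
  V2: {p6,p14} {p9} {p11}
  V3: {p6,p14} {p12}
  V4: {p1} {p10,p13} {p12}
  V5: {p1,p4,p5,p8,p15}
  V6: {p2} {p4,p5} {p7}
  V12: {p11}
  V16: {p7}
  V23: {p6,p14}
  V34: {p12}
  V45: {p1}
  V56: {p4,p5}
C dims 14,6; δ0: rk 6, SNF 1^6
Ȟ^0: (14−6)−0=8 ⇒ Z^8
Ȟ^1: (6−0)−6=0 ⇒ 0
Ȟ^2: (0−0)−0=0 ⇒ 0


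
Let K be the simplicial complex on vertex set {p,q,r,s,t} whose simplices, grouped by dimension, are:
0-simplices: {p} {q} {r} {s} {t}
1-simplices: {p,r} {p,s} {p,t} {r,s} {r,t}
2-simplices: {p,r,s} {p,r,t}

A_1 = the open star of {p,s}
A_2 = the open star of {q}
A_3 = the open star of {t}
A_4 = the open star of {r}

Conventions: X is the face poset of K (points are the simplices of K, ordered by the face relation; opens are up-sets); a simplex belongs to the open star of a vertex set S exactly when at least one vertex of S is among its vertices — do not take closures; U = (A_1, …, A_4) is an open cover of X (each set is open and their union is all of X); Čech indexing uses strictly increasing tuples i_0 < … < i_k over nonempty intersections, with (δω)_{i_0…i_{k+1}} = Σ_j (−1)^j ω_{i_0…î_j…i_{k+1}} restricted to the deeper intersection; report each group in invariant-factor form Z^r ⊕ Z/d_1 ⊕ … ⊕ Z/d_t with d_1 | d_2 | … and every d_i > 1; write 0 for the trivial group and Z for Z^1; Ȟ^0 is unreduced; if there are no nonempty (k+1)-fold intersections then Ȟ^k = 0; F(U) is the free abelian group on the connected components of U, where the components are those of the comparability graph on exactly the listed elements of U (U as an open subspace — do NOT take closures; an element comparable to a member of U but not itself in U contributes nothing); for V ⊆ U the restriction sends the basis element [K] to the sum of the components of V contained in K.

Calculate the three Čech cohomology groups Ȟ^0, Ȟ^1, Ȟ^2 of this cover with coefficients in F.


intersection data:
  A1={{p},{s},{p,r},{p,s},{p,t},{r,s},{p,r,s},{p,r,t}} A2={{q}} A3={{t},{p,t},{r,t},{p,r,t}} A4={{r},{p,r},{r,s},{r,t},{p,r,s},{p,r,t}}
  A13={{p,t},{p,r,t}} A14={{p,r},{r,s},{p,r,s},{p,r,t}} A34={{r,t},{p,r,t}}
  A134={{p,r,t}}
components per intersection:
  A1: {{p},{s},{p,r},{p,s},{p,t},{r,s},{p,r,s},{p,r,t}}
  A2: {{q}}
  A3: {{t},{p,t},{r,t},{p,r,t}}
  A4: {{r},{p,r},{r,s},{r,t},{p,r,s},{p,r,t}}
  A13: {{p,t},{p,r,t}}
  A14: {{p,r},{r,s},{p,r,s},{p,r,t}}
  A34: {{r,t},{p,r,t}}
  A134: {{p,r,t}}
C dims 4,3,1; δ0: rk 2, SNF 1^2; δ1: rk 1, SNF 1^1
Ȟ^0 = (4 − 2) − 0 = 2, so Ȟ^0 ≅ Z^2
Ȟ^1 = (3 − 1) − 2 = 0, so Ȟ^1 ≅ 0
Ȟ^2 = (1 − 0) − 1 = 0, so Ȟ^2 ≅ 0

Ȟ^0 ≅ Z^2, Ȟ^1 ≅ 0 and Ȟ^2 ≅ 0


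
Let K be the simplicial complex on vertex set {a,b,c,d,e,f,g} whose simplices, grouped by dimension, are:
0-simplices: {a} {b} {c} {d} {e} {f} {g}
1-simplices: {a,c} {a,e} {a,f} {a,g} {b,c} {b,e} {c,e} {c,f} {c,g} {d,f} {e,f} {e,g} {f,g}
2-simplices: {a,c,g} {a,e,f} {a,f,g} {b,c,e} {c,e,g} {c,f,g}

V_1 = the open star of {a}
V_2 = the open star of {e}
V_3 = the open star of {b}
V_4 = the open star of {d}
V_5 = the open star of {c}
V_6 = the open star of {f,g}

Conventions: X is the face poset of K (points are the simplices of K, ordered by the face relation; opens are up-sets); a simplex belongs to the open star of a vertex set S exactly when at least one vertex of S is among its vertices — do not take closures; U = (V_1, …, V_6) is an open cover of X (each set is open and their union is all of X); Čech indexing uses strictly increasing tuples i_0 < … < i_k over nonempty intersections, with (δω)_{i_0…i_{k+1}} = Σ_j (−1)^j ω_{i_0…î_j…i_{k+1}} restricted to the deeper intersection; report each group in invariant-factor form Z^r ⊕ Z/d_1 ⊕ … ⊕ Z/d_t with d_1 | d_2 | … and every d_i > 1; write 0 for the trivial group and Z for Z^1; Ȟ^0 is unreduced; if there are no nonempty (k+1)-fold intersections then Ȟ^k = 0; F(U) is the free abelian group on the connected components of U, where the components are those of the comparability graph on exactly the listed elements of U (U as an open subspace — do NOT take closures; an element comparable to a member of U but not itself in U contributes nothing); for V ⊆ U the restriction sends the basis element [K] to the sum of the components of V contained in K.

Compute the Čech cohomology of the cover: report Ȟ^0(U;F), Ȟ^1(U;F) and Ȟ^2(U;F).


nerve simplices:
  V1={{a},{a,c},{a,e},{a,f},{a,g},{a,c,g},{a,e,f},{a,f,g}} V2={{e},{a,e},{b,e},{c,e},{e,f},{e,g},{a,e,f},{b,c,e},{c,e,g}} V3={{b},{b,c},{b,e},{b,c,e}} V4={{d},{d,f}} V5={{c},{a,c},{b,c},{c,e},{c,f},{c,g},{a,c,g},{b,c,e},{c,e,g},{c,f,g}} V6={{f},{g},{a,f},{a,g},{c,f},{c,g},{d,f},{e,f},{e,g},{f,g},{a,c,g},{a,e,f},{a,f,g},{c,e,g},{c,f,g}}
  V12={{a,e},{a,e,f}} V15={{a,c},{a,c,g}} V16={{a,f},{a,g},{a,c,g},{a,e,f},{a,f,g}} V23={{b,e},{b,c,e}} V25={{c,e},{b,c,e},{c,e,g}} V26={{e,f},{e,g},{a,e,f},{c,e,g}} V35={{b,c},{b,c,e}} V46={{d,f}} V56={{c,f},{c,g},{a,c,g},{c,e,g},{c,f,g}}
  V126={{a,e,f}} V156={{a,c,g}} V235={{b,c,e}} V256={{c,e,g}}
components per intersection:
  V1: {{a},{a,c},{a,e},{a,f},{a,g},{a,c,g},{a,e,f},{a,f,g}}
  V2: {{e},{a,e},{b,e},{c,e},{e,f},{e,g},{a,e,f},{b,c,e},{c,e,g}}
  V3: {{b},{b,c},{b,e},{b,c,e}}
  V4: {{d},{d,f}}
  V5: {{c},{a,c},{b,c},{c,e},{c,f},{c,g},{a,c,g},{b,c,e},{c,e,g},{c,f,g}}
  V6: {{f},{g},{a,f},{a,g},{c,f},{c,g},{d,f},{e,f},{e,g},{f,g},{a,c,g},{a,e,f},{a,f,g},{c,e,g},{c,f,g}}
  V12: {{a,e},{a,e,f}}
  V15: {{a,c},{a,c,g}}
  V16: {{a,f},{a,g},{a,c,g},{a,e,f},{a,f,g}}
  V23: {{b,e},{b,c,e}}
  V25: {{c,e},{b,c,e},{c,e,g}}
  V26: {{e,f},{a,e,f}} {{e,g},{c,e,g}}
  V35: {{b,c},{b,c,e}}
  V46: {{d,f}}
  V56: {{c,f},{c,g},{a,c,g},{c,e,g},{c,f,g}}
  V126: {{a,e,f}}
  V156: {{a,c,g}}
  V235: {{b,c,e}}
  V256: {{c,e,g}}
C dims 6,10,4; δ0: rk 5, SNF 1^5; δ1: rk 4, SNF 1^4
degree 0: 6−5−0 = 1 → Ȟ^0 ≅ Z
degree 1: 10−4−5 = 1 → Ȟ^1 ≅ Z
degree 2: 4−0−4 = 0 → Ȟ^2 ≅ 0

Ȟ^0(U;F) ≅ Z; Ȟ^1(U;F) ≅ Z; Ȟ^2(U;F) ≅ 0


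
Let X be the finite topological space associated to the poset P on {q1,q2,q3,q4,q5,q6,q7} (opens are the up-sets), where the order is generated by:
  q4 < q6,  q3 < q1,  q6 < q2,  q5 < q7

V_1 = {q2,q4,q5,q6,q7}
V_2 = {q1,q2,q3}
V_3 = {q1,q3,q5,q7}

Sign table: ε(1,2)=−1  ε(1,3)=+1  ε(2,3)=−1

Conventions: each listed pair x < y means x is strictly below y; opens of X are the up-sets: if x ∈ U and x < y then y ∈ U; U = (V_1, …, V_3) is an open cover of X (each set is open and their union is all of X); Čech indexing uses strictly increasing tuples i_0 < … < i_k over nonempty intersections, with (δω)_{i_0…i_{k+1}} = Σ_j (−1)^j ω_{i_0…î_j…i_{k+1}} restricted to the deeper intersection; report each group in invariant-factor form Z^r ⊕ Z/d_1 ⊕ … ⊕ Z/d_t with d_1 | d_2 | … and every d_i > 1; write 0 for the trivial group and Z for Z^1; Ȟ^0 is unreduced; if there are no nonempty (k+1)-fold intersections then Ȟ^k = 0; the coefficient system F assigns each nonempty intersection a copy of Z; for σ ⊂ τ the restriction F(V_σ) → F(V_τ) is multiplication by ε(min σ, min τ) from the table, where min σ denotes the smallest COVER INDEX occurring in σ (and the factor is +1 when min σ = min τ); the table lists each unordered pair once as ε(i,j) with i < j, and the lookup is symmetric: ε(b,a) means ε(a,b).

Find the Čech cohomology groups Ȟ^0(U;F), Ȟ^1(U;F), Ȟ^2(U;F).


intersection data:
  V12={q2} V13={q5,q7} V23={q1,q3}
C dims 3,3; δ0: rk 2, SNF 1^2
Ȟ^0 = (3 − 2) − 0 = 1, so Ȟ^0 ≅ Z
Ȟ^1 = (3 − 0) − 2 = 1, so Ȟ^1 ≅ Z
Ȟ^2 = (0 − 0) − 0 = 0, so Ȟ^2 ≅ 0

Ȟ^0 = Z,  Ȟ^1 = Z,  Ȟ^2 = 0


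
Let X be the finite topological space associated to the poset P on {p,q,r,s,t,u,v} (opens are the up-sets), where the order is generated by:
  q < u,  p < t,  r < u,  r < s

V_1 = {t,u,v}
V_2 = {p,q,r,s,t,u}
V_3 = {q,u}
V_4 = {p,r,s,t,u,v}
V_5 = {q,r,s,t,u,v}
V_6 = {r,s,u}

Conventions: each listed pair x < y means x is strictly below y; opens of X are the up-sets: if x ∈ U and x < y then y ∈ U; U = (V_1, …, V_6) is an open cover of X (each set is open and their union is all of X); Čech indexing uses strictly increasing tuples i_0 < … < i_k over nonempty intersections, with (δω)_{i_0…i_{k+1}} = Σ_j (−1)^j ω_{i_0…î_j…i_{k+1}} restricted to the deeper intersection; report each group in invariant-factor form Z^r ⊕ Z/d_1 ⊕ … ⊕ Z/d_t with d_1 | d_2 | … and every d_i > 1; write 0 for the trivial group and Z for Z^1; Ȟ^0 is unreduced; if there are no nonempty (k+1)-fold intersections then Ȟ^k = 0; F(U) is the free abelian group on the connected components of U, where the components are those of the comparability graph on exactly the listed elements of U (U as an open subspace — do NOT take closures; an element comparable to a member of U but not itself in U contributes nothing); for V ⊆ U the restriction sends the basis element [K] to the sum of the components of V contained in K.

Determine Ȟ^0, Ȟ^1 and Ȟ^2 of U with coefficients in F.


Ȟ^0 = Z^3, Ȟ^1 = 0, Ȟ^2 = 0

cover nerve:
  V12={t,u} V13={u} V14={t,u,v} V15={t,u,v} V16={u} V23={q,u} V24={p,r,s,t,u} V25={q,r,s,t,u} V26={r,s,u} V34={u} V35={q,u} V36={u} V45={r,s,t,u,v} V46={r,s,u} V56={r,s,u}
  V123={u} V124={t,u} V125={t,u} V126={u} V134={u} V135={u} V136={u} V145={t,u,v} V146={u} V156={u} V234={u} V235={q,u} V236={u} V245={r,s,t,u} V246={r,s,u} V256={r,s,u} V345={u} V346={u} V356={u} V456={r,s,u}
  V1234={u} V1235={u} V1236={u} V1245={t,u} V1246={u} V1256={u} V1345={u} V1346={u} V1356={u} V1456={u} V2345={u} V2346={u} V2356={u} V2456={r,s,u} V3456={u}
  V12345={u} V12346={u} V12356={u} V12456={u} V13456={u} V23456={u}
  V123456={u}
components per intersection:
  V1: {t} {u} {v}
  V2: {p,t} {q,r,s,u}
  V3: {q,u}
  V4: {p,t} {r,s,u} {v}
  V5: {q,r,s,u} {t} {v}
  V6: {r,s,u}
  V12: {t} {u}
  V13: {u}
  V14: {t} {u} {v}
  V15: {t} {u} {v}
  V16: {u}
  V23: {q,u}
  V24: {p,t} {r,s,u}
  V25: {q,r,s,u} {t}
  V26: {r,s,u}
  V34: {u}
  V35: {q,u}
  V36: {u}
  V45: {r,s,u} {t} {v}
  V46: {r,s,u}
  V56: {r,s,u}
  V123: {u}
  V124: {t} {u}
  V125: {t} {u}
  V126: {u}
  V134: {u}
  V135: {u}
  V136: {u}
  V145: {t} {u} {v}
  V146: {u}
  V156: {u}
  V234: {u}
  V235: {q,u}
  V236: {u}
  V245: {r,s,u} {t}
  V246: {r,s,u}
  V256: {r,s,u}
  V345: {u}
  V346: {u}
  V356: {u}
  V456: {r,s,u}
  V1234: {u}
  V1235: {u}
  V1236: {u}
  V1245: {t} {u}
  V1246: {u}
  V1256: {u}
  V1345: {u}
  V1346: {u}
  V1356: {u}
  V1456: {u}
  V2345: {u}
  V2346: {u}
  V2356: {u}
  V2456: {r,s,u}
  V3456: {u}
  V12345: {u}
  V12346: {u}
  V12356: {u}
  V12456: {u}
  V13456: {u}
  V23456: {u}
  V123456: {u}
C dims 13,24,25,16; δ0: rk 10, SNF 1^10; δ1: rk 14, SNF 1^14; δ2: rk 11, SNF 1^11
Ȟ^0: (13−10)−0=3 ⇒ Z^3
Ȟ^1: (24−14)−10=0 ⇒ 0
Ȟ^2: (25−11)−14=0 ⇒ 0


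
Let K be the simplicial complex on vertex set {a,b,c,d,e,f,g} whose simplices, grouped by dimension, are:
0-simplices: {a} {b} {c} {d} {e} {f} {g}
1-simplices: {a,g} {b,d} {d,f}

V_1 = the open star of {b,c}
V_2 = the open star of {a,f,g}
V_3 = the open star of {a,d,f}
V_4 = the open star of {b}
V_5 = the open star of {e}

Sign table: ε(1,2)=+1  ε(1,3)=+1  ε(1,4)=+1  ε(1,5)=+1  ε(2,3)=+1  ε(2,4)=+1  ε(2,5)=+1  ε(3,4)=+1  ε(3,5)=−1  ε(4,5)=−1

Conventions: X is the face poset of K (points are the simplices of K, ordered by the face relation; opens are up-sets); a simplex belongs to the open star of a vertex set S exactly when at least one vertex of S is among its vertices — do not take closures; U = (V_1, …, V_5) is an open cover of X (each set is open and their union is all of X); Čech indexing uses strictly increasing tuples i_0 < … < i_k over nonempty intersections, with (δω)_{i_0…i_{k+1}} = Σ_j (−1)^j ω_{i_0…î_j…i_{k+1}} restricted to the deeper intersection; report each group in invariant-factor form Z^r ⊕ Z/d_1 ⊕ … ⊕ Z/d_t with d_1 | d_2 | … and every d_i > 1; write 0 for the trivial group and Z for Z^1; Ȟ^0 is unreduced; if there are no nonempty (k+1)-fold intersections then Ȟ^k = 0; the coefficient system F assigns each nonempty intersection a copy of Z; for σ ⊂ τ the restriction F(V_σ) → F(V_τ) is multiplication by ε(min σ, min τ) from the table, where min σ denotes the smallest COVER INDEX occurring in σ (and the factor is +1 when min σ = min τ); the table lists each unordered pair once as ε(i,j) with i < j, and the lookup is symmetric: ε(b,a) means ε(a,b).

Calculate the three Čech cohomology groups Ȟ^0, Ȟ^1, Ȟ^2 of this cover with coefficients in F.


nerve simplices:
  V1={{b},{c},{b,d}} V2={{a},{f},{g},{a,g},{d,f}} V3={{a},{d},{f},{a,g},{b,d},{d,f}} V4={{b},{b,d}} V5={{e}}
  V13={{b,d}} V14={{b},{b,d}} V23={{a},{f},{a,g},{d,f}} V34={{b,d}}
  V134={{b,d}}
C dims 5,4,1; δ0: rk 3, SNF 1^3; δ1: rk 1, SNF 1^1
degree 0: 5−3−0 = 2 → Ȟ^0 ≅ Z^2
degree 1: 4−1−3 = 0 → Ȟ^1 ≅ 0
degree 2: 1−0−1 = 0 → Ȟ^2 ≅ 0

Ȟ^0(U;F) ≅ Z^2, Ȟ^1(U;F) ≅ 0 and Ȟ^2(U;F) ≅ 0


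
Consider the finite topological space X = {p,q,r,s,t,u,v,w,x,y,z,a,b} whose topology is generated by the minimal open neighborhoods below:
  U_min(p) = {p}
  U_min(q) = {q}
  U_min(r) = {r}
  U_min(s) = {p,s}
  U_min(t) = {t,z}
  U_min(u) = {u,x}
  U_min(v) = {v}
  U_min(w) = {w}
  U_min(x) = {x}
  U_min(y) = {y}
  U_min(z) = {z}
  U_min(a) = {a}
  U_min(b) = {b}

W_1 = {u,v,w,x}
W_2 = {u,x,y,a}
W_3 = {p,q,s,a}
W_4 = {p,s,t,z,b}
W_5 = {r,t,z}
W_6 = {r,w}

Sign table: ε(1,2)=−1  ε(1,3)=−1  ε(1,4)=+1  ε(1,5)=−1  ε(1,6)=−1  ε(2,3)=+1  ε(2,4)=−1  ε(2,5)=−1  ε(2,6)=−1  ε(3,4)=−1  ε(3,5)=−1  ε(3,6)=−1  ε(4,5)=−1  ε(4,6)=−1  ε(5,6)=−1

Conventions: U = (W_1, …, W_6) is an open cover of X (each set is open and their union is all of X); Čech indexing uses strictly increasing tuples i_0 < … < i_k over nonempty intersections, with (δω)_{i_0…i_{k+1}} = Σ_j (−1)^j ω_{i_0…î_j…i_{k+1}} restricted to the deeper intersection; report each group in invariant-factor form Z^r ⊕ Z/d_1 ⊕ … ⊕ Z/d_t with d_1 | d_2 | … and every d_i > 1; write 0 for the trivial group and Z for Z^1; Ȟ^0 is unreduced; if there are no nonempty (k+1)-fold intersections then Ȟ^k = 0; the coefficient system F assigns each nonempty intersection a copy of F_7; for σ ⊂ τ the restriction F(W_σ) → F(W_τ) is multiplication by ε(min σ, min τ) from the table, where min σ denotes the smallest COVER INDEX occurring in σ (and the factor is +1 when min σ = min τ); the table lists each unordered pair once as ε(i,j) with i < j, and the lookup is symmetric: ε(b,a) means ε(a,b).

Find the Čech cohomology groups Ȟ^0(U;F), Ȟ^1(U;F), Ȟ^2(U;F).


Ȟ^0 ≅ 0, Ȟ^1 ≅ 0, Ȟ^2 ≅ 0

nerve of the cover:
  W12={u,x} W16={w} W23={a} W34={p,s} W45={t,z} W56={r}
C dims 6,6; δ0: rk_F7 6
Ȟ^0 = (6 − 6) − 0 = 0, so Ȟ^0 ≅ 0
Ȟ^1 = (6 − 0) − 6 = 0, so Ȟ^1 ≅ 0
Ȟ^2 = (0 − 0) − 0 = 0, so Ȟ^2 ≅ 0


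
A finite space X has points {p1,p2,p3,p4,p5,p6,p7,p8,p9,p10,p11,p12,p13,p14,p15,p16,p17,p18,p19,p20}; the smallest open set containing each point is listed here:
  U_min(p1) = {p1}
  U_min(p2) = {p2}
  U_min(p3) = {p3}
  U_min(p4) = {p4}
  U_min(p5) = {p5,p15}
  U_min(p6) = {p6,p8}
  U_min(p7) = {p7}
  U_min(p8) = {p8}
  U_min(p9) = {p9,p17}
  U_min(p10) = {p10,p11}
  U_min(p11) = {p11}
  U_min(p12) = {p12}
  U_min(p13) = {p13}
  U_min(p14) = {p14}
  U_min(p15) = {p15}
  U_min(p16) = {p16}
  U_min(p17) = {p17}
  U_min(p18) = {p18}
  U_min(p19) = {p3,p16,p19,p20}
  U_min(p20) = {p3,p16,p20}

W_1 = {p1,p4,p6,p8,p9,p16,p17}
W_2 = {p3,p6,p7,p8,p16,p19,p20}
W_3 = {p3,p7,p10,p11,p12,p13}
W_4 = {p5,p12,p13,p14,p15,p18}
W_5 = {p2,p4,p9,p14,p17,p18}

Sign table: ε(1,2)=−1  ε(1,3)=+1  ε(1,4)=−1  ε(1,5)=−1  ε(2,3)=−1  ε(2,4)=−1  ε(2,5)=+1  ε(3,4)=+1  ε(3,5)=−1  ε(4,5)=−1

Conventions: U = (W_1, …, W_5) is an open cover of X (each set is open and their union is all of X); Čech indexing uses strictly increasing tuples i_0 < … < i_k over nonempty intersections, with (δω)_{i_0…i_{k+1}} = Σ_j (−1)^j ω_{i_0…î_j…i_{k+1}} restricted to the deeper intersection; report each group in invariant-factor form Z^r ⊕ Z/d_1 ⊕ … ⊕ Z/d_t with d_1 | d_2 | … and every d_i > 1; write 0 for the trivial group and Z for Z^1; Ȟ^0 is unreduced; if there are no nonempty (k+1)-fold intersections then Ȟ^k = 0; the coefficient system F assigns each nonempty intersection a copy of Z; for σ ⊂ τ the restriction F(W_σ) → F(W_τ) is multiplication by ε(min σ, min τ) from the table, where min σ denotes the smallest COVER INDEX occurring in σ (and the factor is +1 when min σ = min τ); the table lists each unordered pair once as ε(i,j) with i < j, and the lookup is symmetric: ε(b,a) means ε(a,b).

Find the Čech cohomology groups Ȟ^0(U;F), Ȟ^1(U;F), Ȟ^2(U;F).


Ȟ^0 ≅ Z; Ȟ^1 ≅ Z; Ȟ^2 ≅ 0

intersection data:
  W12={p6,p8,p16} W15={p4,p9,p17} W23={p3,p7} W34={p12,p13} W45={p14,p18}
C dims 5,5; δ0: rk 4, SNF 1^4
Ȟ^0 = (5 − 4) − 0 = 1, so Ȟ^0 ≅ Z
Ȟ^1 = (5 − 0) − 4 = 1, so Ȟ^1 ≅ Z
Ȟ^2 = (0 − 0) − 0 = 0, so Ȟ^2 ≅ 0


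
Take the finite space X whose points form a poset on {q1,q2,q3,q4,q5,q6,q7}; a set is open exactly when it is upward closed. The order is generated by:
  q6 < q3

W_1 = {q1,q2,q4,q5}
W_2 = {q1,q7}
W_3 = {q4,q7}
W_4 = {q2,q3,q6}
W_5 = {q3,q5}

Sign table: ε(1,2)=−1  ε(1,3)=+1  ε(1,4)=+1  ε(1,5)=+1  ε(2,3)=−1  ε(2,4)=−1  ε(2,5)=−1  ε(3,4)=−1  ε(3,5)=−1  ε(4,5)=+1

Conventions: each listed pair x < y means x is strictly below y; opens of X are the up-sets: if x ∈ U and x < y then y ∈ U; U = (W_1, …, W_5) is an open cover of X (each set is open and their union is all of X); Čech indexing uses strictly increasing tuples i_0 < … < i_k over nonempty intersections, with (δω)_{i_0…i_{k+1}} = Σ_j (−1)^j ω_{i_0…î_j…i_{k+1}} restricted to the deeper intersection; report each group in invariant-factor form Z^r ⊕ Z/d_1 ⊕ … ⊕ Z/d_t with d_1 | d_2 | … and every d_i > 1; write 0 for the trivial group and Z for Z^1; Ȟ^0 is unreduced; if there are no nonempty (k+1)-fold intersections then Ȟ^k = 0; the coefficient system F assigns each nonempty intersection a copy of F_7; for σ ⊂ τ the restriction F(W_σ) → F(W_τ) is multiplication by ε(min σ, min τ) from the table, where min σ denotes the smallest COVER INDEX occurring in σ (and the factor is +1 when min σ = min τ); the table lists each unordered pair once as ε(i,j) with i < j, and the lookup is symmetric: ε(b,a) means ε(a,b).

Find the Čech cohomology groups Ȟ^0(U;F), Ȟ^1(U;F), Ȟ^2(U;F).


Ȟ^0(U;F) ≅ Z/7; Ȟ^1(U;F) ≅ Z/7 ⊕ Z/7; Ȟ^2(U;F) ≅ 0

nerve of the cover:
  W12={q1} W13={q4} W14={q2} W15={q5} W23={q7} W45={q3}
C dims 5,6; δ0: rk_F7 4
Ȟ^0 = (5 − 4) − 0 = 1, so Ȟ^0 ≅ Z/7
Ȟ^1 = (6 − 0) − 4 = 2, so Ȟ^1 ≅ Z/7 ⊕ Z/7
Ȟ^2 = (0 − 0) − 0 = 0, so Ȟ^2 ≅ 0


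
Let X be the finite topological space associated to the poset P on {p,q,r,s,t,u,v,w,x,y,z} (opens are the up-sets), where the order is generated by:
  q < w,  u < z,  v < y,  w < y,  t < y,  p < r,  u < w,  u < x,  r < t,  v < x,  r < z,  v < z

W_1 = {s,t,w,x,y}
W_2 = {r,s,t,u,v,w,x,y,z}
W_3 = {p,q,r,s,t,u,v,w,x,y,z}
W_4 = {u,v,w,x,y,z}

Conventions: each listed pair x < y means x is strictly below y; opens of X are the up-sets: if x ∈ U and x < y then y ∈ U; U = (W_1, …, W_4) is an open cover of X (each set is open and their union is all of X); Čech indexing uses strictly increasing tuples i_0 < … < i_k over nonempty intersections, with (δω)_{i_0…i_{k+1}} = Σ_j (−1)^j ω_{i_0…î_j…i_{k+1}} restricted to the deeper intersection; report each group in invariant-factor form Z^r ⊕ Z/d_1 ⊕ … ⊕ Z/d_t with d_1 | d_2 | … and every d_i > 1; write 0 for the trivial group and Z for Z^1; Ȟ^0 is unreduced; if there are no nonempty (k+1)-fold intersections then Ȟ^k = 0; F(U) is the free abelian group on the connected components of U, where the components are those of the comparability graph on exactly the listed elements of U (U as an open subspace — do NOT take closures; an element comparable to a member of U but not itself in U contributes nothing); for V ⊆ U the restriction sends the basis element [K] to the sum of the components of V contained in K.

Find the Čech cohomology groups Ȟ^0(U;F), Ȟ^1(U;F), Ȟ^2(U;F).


nerve of the cover:
  W12={s,t,w,x,y} W13={s,t,w,x,y} W14={w,x,y} W23={r,s,t,u,v,w,x,y,z} W24={u,v,w,x,y,z} W34={u,v,w,x,y,z}
  W123={s,t,w,x,y} W124={w,x,y} W134={w,x,y} W234={u,v,w,x,y,z}
  W1234={w,x,y}
components per intersection:
  W1: {s} {t,w,y} {x}
  W2: {r,t,u,v,w,x,y,z} {s}
  W3: {p,q,r,t,u,v,w,x,y,z} {s}
  W4: {u,v,w,x,y,z}
  W12: {s} {t,w,y} {x}
  W13: {s} {t,w,y} {x}
  W14: {w,y} {x}
  W23: {r,t,u,v,w,x,y,z} {s}
  W24: {u,v,w,x,y,z}
  W34: {u,v,w,x,y,z}
  W123: {s} {t,w,y} {x}
  W124: {w,y} {x}
  W134: {w,y} {x}
  W234: {u,v,w,x,y,z}
  W1234: {w,y} {x}
C dims 8,12,8,2; δ0: rk 6, SNF 1^6; δ1: rk 6, SNF 1^6; δ2: rk 2, SNF 1^2
Ȟ^0 = (8 − 6) − 0 = 2, so Ȟ^0 ≅ Z^2
Ȟ^1 = (12 − 6) − 6 = 0, so Ȟ^1 ≅ 0
Ȟ^2 = (8 − 2) − 6 = 0, so Ȟ^2 ≅ 0

Ȟ^0(U;F) ≅ Z^2, Ȟ^1(U;F) ≅ 0, Ȟ^2(U;F) ≅ 0


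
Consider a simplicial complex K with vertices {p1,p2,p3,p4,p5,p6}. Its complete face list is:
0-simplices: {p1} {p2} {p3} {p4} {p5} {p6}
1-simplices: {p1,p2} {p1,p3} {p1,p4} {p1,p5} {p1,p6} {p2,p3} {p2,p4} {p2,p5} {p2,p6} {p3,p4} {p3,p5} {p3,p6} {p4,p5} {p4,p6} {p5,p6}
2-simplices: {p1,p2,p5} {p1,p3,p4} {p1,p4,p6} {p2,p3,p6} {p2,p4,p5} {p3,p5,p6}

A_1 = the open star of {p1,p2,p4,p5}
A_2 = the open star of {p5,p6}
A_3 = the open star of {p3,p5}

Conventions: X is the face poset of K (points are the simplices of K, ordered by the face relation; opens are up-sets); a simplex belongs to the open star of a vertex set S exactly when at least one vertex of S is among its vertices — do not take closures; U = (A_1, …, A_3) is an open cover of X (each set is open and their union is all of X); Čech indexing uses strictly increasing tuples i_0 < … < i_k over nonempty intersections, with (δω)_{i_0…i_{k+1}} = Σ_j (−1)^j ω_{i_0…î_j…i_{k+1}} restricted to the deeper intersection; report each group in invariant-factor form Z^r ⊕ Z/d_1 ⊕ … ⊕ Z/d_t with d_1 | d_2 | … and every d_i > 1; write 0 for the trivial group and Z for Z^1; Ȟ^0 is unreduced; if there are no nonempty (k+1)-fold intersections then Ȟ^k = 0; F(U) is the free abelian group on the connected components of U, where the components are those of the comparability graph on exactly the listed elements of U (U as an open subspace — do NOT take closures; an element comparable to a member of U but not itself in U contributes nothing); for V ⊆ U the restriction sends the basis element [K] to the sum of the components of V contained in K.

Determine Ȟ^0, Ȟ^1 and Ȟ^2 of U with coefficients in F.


nonempty intersections:
  A1={{p1},{p2},{p4},{p5},{p1,p2},{p1,p3},{p1,p4},{p1,p5},{p1,p6},{p2,p3},{p2,p4},{p2,p5},{p2,p6},{p3,p4},{p3,p5},{p4,p5},{p4,p6},{p5,p6},{p1,p2,p5},{p1,p3,p4},{p1,p4,p6},{p2,p3,p6},{p2,p4,p5},{p3,p5,p6}} A2={{p5},{p6},{p1,p5},{p1,p6},{p2,p5},{p2,p6},{p3,p5},{p3,p6},{p4,p5},{p4,p6},{p5,p6},{p1,p2,p5},{p1,p4,p6},{p2,p3,p6},{p2,p4,p5},{p3,p5,p6}} A3={{p3},{p5},{p1,p3},{p1,p5},{p2,p3},{p2,p5},{p3,p4},{p3,p5},{p3,p6},{p4,p5},{p5,p6},{p1,p2,p5},{p1,p3,p4},{p2,p3,p6},{p2,p4,p5},{p3,p5,p6}}
  A12={{p5},{p1,p5},{p1,p6},{p2,p5},{p2,p6},{p3,p5},{p4,p5},{p4,p6},{p5,p6},{p1,p2,p5},{p1,p4,p6},{p2,p3,p6},{p2,p4,p5},{p3,p5,p6}} A13={{p5},{p1,p3},{p1,p5},{p2,p3},{p2,p5},{p3,p4},{p3,p5},{p4,p5},{p5,p6},{p1,p2,p5},{p1,p3,p4},{p2,p3,p6},{p2,p4,p5},{p3,p5,p6}} A23={{p5},{p1,p5},{p2,p5},{p3,p5},{p3,p6},{p4,p5},{p5,p6},{p1,p2,p5},{p2,p3,p6},{p2,p4,p5},{p3,p5,p6}}
  A123={{p5},{p1,p5},{p2,p5},{p3,p5},{p4,p5},{p5,p6},{p1,p2,p5},{p2,p3,p6},{p2,p4,p5},{p3,p5,p6}}
components per intersection:
  A1: {{p1},{p2},{p4},{p5},{p1,p2},{p1,p3},{p1,p4},{p1,p5},{p1,p6},{p2,p3},{p2,p4},{p2,p5},{p2,p6},{p3,p4},{p3,p5},{p4,p5},{p4,p6},{p5,p6},{p1,p2,p5},{p1,p3,p4},{p1,p4,p6},{p2,p3,p6},{p2,p4,p5},{p3,p5,p6}}
  A2: {{p5},{p6},{p1,p5},{p1,p6},{p2,p5},{p2,p6},{p3,p5},{p3,p6},{p4,p5},{p4,p6},{p5,p6},{p1,p2,p5},{p1,p4,p6},{p2,p3,p6},{p2,p4,p5},{p3,p5,p6}}
  A3: {{p3},{p5},{p1,p3},{p1,p5},{p2,p3},{p2,p5},{p3,p4},{p3,p5},{p3,p6},{p4,p5},{p5,p6},{p1,p2,p5},{p1,p3,p4},{p2,p3,p6},{p2,p4,p5},{p3,p5,p6}}
  A12: {{p5},{p1,p5},{p2,p5},{p3,p5},{p4,p5},{p5,p6},{p1,p2,p5},{p2,p4,p5},{p3,p5,p6}} {{p1,p6},{p4,p6},{p1,p4,p6}} {{p2,p6},{p2,p3,p6}}
  A13: {{p5},{p1,p5},{p2,p5},{p3,p5},{p4,p5},{p5,p6},{p1,p2,p5},{p2,p4,p5},{p3,p5,p6}} {{p1,p3},{p3,p4},{p1,p3,p4}} {{p2,p3},{p2,p3,p6}}
  A23: {{p5},{p1,p5},{p2,p5},{p3,p5},{p3,p6},{p4,p5},{p5,p6},{p1,p2,p5},{p2,p3,p6},{p2,p4,p5},{p3,p5,p6}}
  A123: {{p5},{p1,p5},{p2,p5},{p3,p5},{p4,p5},{p5,p6},{p1,p2,p5},{p2,p4,p5},{p3,p5,p6}} {{p2,p3,p6}}
C dims 3,7,2; δ0: rk 2, SNF 1^2; δ1: rk 2, SNF 1^2
Ȟ^0: (3−2)−0=1 ⇒ Z
Ȟ^1: (7−2)−2=3 ⇒ Z^3
Ȟ^2: (2−0)−2=0 ⇒ 0

Ȟ^0(U;F) ≅ Z; Ȟ^1(U;F) ≅ Z^3; Ȟ^2(U;F) ≅ 0


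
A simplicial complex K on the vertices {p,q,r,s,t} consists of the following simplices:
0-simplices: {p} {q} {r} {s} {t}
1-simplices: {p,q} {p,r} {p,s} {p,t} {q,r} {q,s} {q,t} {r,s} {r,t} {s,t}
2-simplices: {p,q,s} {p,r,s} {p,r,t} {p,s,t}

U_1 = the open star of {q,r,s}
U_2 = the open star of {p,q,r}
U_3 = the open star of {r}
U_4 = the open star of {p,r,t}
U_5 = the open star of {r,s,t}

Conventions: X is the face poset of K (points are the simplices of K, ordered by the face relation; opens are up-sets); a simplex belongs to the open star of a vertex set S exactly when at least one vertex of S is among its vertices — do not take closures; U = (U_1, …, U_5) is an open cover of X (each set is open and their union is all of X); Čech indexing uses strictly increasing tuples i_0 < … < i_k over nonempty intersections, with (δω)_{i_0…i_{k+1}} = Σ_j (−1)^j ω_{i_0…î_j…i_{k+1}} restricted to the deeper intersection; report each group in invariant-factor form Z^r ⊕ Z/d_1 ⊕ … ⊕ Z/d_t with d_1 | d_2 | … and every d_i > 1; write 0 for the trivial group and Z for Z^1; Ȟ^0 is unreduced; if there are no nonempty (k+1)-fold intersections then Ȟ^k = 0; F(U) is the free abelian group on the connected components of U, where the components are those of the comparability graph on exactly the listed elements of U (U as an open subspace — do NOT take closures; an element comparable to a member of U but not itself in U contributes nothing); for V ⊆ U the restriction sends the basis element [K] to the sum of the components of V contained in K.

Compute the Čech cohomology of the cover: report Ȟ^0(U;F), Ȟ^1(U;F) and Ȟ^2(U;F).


Ȟ^0 ≅ Z, Ȟ^1 ≅ Z, Ȟ^2 ≅ 0

nerve of the cover:
  U1={{q},{r},{s},{p,q},{p,r},{p,s},{q,r},{q,s},{q,t},{r,s},{r,t},{s,t},{p,q,s},{p,r,s},{p,r,t},{p,s,t}} U2={{p},{q},{r},{p,q},{p,r},{p,s},{p,t},{q,r},{q,s},{q,t},{r,s},{r,t},{p,q,s},{p,r,s},{p,r,t},{p,s,t}} U3={{r},{p,r},{q,r},{r,s},{r,t},{p,r,s},{p,r,t}} U4={{p},{r},{t},{p,q},{p,r},{p,s},{p,t},{q,r},{q,t},{r,s},{r,t},{s,t},{p,q,s},{p,r,s},{p,r,t},{p,s,t}} U5={{r},{s},{t},{p,r},{p,s},{p,t},{q,r},{q,s},{q,t},{r,s},{r,t},{s,t},{p,q,s},{p,r,s},{p,r,t},{p,s,t}}
  U12={{q},{r},{p,q},{p,r},{p,s},{q,r},{q,s},{q,t},{r,s},{r,t},{p,q,s},{p,r,s},{p,r,t},{p,s,t}} U13={{r},{p,r},{q,r},{r,s},{r,t},{p,r,s},{p,r,t}} U14={{r},{p,q},{p,r},{p,s},{q,r},{q,t},{r,s},{r,t},{s,t},{p,q,s},{p,r,s},{p,r,t},{p,s,t}} U15={{r},{s},{p,r},{p,s},{q,r},{q,s},{q,t},{r,s},{r,t},{s,t},{p,q,s},{p,r,s},{p,r,t},{p,s,t}} U23={{r},{p,r},{q,r},{r,s},{r,t},{p,r,s},{p,r,t}} U24={{p},{r},{p,q},{p,r},{p,s},{p,t},{q,r},{q,t},{r,s},{r,t},{p,q,s},{p,r,s},{p,r,t},{p,s,t}} U25={{r},{p,r},{p,s},{p,t},{q,r},{q,s},{q,t},{r,s},{r,t},{p,q,s},{p,r,s},{p,r,t},{p,s,t}} U34={{r},{p,r},{q,r},{r,s},{r,t},{p,r,s},{p,r,t}} U35={{r},{p,r},{q,r},{r,s},{r,t},{p,r,s},{p,r,t}} U45={{r},{t},{p,r},{p,s},{p,t},{q,r},{q,t},{r,s},{r,t},{s,t},{p,q,s},{p,r,s},{p,r,t},{p,s,t}}
  U123={{r},{p,r},{q,r},{r,s},{r,t},{p,r,s},{p,r,t}} U124={{r},{p,q},{p,r},{p,s},{q,r},{q,t},{r,s},{r,t},{p,q,s},{p,r,s},{p,r,t},{p,s,t}} U125={{r},{p,r},{p,s},{q,r},{q,s},{q,t},{r,s},{r,t},{p,q,s},{p,r,s},{p,r,t},{p,s,t}} U134={{r},{p,r},{q,r},{r,s},{r,t},{p,r,s},{p,r,t}} U135={{r},{p,r},{q,r},{r,s},{r,t},{p,r,s},{p,r,t}} U145={{r},{p,r},{p,s},{q,r},{q,t},{r,s},{r,t},{s,t},{p,q,s},{p,r,s},{p,r,t},{p,s,t}} U234={{r},{p,r},{q,r},{r,s},{r,t},{p,r,s},{p,r,t}} U235={{r},{p,r},{q,r},{r,s},{r,t},{p,r,s},{p,r,t}} U245={{r},{p,r},{p,s},{p,t},{q,r},{q,t},{r,s},{r,t},{p,q,s},{p,r,s},{p,r,t},{p,s,t}} U345={{r},{p,r},{q,r},{r,s},{r,t},{p,r,s},{p,r,t}}
  U1234={{r},{p,r},{q,r},{r,s},{r,t},{p,r,s},{p,r,t}} U1235={{r},{p,r},{q,r},{r,s},{r,t},{p,r,s},{p,r,t}} U1245={{r},{p,r},{p,s},{q,r},{q,t},{r,s},{r,t},{p,q,s},{p,r,s},{p,r,t},{p,s,t}} U1345={{r},{p,r},{q,r},{r,s},{r,t},{p,r,s},{p,r,t}} U2345={{r},{p,r},{q,r},{r,s},{r,t},{p,r,s},{p,r,t}}
  U12345={{r},{p,r},{q,r},{r,s},{r,t},{p,r,s},{p,r,t}}
components per intersection:
  U1: {{q},{r},{s},{p,q},{p,r},{p,s},{q,r},{q,s},{q,t},{r,s},{r,t},{s,t},{p,q,s},{p,r,s},{p,r,t},{p,s,t}}
  U2: {{p},{q},{r},{p,q},{p,r},{p,s},{p,t},{q,r},{q,s},{q,t},{r,s},{r,t},{p,q,s},{p,r,s},{p,r,t},{p,s,t}}
  U3: {{r},{p,r},{q,r},{r,s},{r,t},{p,r,s},{p,r,t}}
  U4: {{p},{r},{t},{p,q},{p,r},{p,s},{p,t},{q,r},{q,t},{r,s},{r,t},{s,t},{p,q,s},{p,r,s},{p,r,t},{p,s,t}}
  U5: {{r},{s},{t},{p,r},{p,s},{p,t},{q,r},{q,s},{q,t},{r,s},{r,t},{s,t},{p,q,s},{p,r,s},{p,r,t},{p,s,t}}
  U12: {{q},{r},{p,q},{p,r},{p,s},{q,r},{q,s},{q,t},{r,s},{r,t},{p,q,s},{p,r,s},{p,r,t},{p,s,t}}
  U13: {{r},{p,r},{q,r},{r,s},{r,t},{p,r,s},{p,r,t}}
  U14: {{r},{p,q},{p,r},{p,s},{q,r},{r,s},{r,t},{s,t},{p,q,s},{p,r,s},{p,r,t},{p,s,t}} {{q,t}}
  U15: {{r},{s},{p,r},{p,s},{q,r},{q,s},{r,s},{r,t},{s,t},{p,q,s},{p,r,s},{p,r,t},{p,s,t}} {{q,t}}
  U23: {{r},{p,r},{q,r},{r,s},{r,t},{p,r,s},{p,r,t}}
  U24: {{p},{r},{p,q},{p,r},{p,s},{p,t},{q,r},{r,s},{r,t},{p,q,s},{p,r,s},{p,r,t},{p,s,t}} {{q,t}}
  U25: {{r},{p,r},{p,s},{p,t},{q,r},{q,s},{r,s},{r,t},{p,q,s},{p,r,s},{p,r,t},{p,s,t}} {{q,t}}
  U34: {{r},{p,r},{q,r},{r,s},{r,t},{p,r,s},{p,r,t}}
  U35: {{r},{p,r},{q,r},{r,s},{r,t},{p,r,s},{p,r,t}}
  U45: {{r},{t},{p,r},{p,s},{p,t},{q,r},{q,t},{r,s},{r,t},{s,t},{p,q,s},{p,r,s},{p,r,t},{p,s,t}}
  U123: {{r},{p,r},{q,r},{r,s},{r,t},{p,r,s},{p,r,t}}
  U124: {{r},{p,q},{p,r},{p,s},{q,r},{r,s},{r,t},{p,q,s},{p,r,s},{p,r,t},{p,s,t}} {{q,t}}
  U125: {{r},{p,r},{p,s},{q,r},{q,s},{r,s},{r,t},{p,q,s},{p,r,s},{p,r,t},{p,s,t}} {{q,t}}
  U134: {{r},{p,r},{q,r},{r,s},{r,t},{p,r,s},{p,r,t}}
  U135: {{r},{p,r},{q,r},{r,s},{r,t},{p,r,s},{p,r,t}}
  U145: {{r},{p,r},{p,s},{q,r},{r,s},{r,t},{s,t},{p,q,s},{p,r,s},{p,r,t},{p,s,t}} {{q,t}}
  U234: {{r},{p,r},{q,r},{r,s},{r,t},{p,r,s},{p,r,t}}
  U235: {{r},{p,r},{q,r},{r,s},{r,t},{p,r,s},{p,r,t}}
  U245: {{r},{p,r},{p,s},{p,t},{q,r},{r,s},{r,t},{p,q,s},{p,r,s},{p,r,t},{p,s,t}} {{q,t}}
  U345: {{r},{p,r},{q,r},{r,s},{r,t},{p,r,s},{p,r,t}}
  U1234: {{r},{p,r},{q,r},{r,s},{r,t},{p,r,s},{p,r,t}}
  U1235: {{r},{p,r},{q,r},{r,s},{r,t},{p,r,s},{p,r,t}}
  U1245: {{r},{p,r},{p,s},{q,r},{r,s},{r,t},{p,q,s},{p,r,s},{p,r,t},{p,s,t}} {{q,t}}
  U1345: {{r},{p,r},{q,r},{r,s},{r,t},{p,r,s},{p,r,t}}
  U2345: {{r},{p,r},{q,r},{r,s},{r,t},{p,r,s},{p,r,t}}
  U12345: {{r},{p,r},{q,r},{r,s},{r,t},{p,r,s},{p,r,t}}
C dims 5,14,14,6; δ0: rk 4, SNF 1^4; δ1: rk 9, SNF 1^9; δ2: rk 5, SNF 1^5
Ȟ^0 = (5 − 4) − 0 = 1, so Ȟ^0 ≅ Z
Ȟ^1 = (14 − 9) − 4 = 1, so Ȟ^1 ≅ Z
Ȟ^2 = (14 − 5) − 9 = 0, so Ȟ^2 ≅ 0
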